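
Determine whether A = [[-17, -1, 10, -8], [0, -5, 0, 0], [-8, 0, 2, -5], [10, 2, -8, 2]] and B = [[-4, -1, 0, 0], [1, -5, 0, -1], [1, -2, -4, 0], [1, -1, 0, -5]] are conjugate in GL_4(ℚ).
Two matrices over a field are similar if and only if they have the same invariant factors.

Both A and B have characteristic polynomial (x + 4)^2(x + 5)^2 and minimal polynomial (x + 4)^2(x + 5)^2. Computing further, both have invariant factors (x + 4)^2(x + 5)^2. Hence A and B are similar.

Yes.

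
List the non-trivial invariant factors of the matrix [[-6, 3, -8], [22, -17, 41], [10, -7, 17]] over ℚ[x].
The Jordan structure of A has elementary divisors (x + 2)^3. Arranging the block sizes at each eigenvalue in decreasing order and taking row products gives the invariant factors.

Invariant factors (smallest first, each dividing the next): (x + 2)^3.

Check: the last factor (x + 2)^3 is the minimal polynomial, and the product (x + 2)^3 is the characteristic polynomial.

(x + 2)^3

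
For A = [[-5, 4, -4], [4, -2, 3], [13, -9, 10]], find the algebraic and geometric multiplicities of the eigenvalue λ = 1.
algebraic multiplicity 3, geometric multiplicity 1

The characteristic polynomial is (x - 1)^3, so the factor x - 1 appears with exponent 3: the algebraic multiplicity is 3.

rank(A - I) = 2, so the eigenspace has dimension 3 - 2 = 1: the geometric multiplicity is 1.

Since 1 < 3, A is not diagonalizable.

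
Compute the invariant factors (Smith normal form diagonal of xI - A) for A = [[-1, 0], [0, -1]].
x + 1, x + 1

The Jordan structure of A has elementary divisors (x + 1), (x + 1). Arranging the block sizes at each eigenvalue in decreasing order and taking row products gives the invariant factors.

Invariant factors (smallest first, each dividing the next): x + 1, x + 1.

Check: the last factor x + 1 is the minimal polynomial, and the product (x + 1)^2 is the characteristic polynomial.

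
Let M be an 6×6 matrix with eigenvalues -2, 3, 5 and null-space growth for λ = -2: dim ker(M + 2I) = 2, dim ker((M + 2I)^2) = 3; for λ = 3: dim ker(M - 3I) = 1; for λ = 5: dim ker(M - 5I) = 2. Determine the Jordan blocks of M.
Jordan blocks: (-2, 2), (-2, 1), (3, 1), (5, 1), (5, 1)

λ = -2: successive nullity increments [2, 1] count blocks of size ≥ k; block sizes are [2, 1].
λ = 3: successive nullity increments [1] count blocks of size ≥ k; block sizes are [1].
λ = 5: successive nullity increments [2] count blocks of size ≥ k; block sizes are [1, 1].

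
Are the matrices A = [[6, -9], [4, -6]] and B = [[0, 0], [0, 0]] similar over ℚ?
No.

Both have characteristic polynomial x^2, but the minimal polynomial of A is x^2 while the minimal polynomial of B is x. The minimal polynomial is a similarity invariant, so A and B are not similar.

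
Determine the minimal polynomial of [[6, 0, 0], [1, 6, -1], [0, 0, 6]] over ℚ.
The characteristic polynomial factors as (x - 6)^3. The minimal polynomial is ∏(x - λ)^{k_λ} where k_λ is the size of the largest Jordan block at λ.

For λ = 6: rank(A - 6I) = 1, and the largest Jordan block has size 2 (the smallest k with rank((A - 6I)^k) = rank((A - 6I)^(k+1))).

So m_A(x) = (x - 6)^2.

m_A(x) = (x - 6)^2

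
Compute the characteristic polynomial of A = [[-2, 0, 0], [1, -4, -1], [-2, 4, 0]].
χ_A(x) = (x + 2)^3

xI - A = [[x + 2, 0, 0], [-1, x + 4, 1], [2, -4, x]].

Expanding det(xI - A) along the first row:
det(xI - A) = + (x + 2)·det([[x + 4, 1], [-4, x]]) - (0)·det([[-1, 1], [2, x]]) + (0)·det([[-1, x + 4], [2, -4]]).

Evaluating gives χ_A(x) = x^3 + 6x^2 + 12x + 8 = (x + 2)^3.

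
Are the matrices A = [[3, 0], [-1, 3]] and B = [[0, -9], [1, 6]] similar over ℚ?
Two matrices over a field are similar if and only if they have the same invariant factors.

Both A and B have characteristic polynomial (x - 3)^2 and minimal polynomial (x - 3)^2. Computing further, both have invariant factors (x - 3)^2. Hence A and B are similar.

Yes.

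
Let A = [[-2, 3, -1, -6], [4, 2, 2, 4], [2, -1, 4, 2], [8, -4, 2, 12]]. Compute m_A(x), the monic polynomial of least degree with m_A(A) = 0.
m_A(x) = (x - 4)^3

The characteristic polynomial factors as (x - 4)^4. The minimal polynomial is ∏(x - λ)^{k_λ} where k_λ is the size of the largest Jordan block at λ.

For λ = 4: rank(A - 4I) = 2, and the largest Jordan block has size 3 (the smallest k with rank((A - 4I)^k) = rank((A - 4I)^(k+1))).

So m_A(x) = (x - 4)^3.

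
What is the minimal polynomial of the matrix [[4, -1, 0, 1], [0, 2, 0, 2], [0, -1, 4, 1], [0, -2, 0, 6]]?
m_A(x) = (x - 4)^2

The characteristic polynomial factors as (x - 4)^4. The minimal polynomial is ∏(x - λ)^{k_λ} where k_λ is the size of the largest Jordan block at λ.

For λ = 4: rank(A - 4I) = 1, and the largest Jordan block has size 2 (the smallest k with rank((A - 4I)^k) = rank((A - 4I)^(k+1))).

So m_A(x) = (x - 4)^2.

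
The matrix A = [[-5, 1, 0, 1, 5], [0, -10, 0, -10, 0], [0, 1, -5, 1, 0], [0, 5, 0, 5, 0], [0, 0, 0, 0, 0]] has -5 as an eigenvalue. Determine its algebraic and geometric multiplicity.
algebraic multiplicity 3, geometric multiplicity 2

The characteristic polynomial is x^2(x + 5)^3, so the factor x + 5 appears with exponent 3: the algebraic multiplicity is 3.

rank(A + 5I) = 3, so the eigenspace has dimension 5 - 3 = 2: the geometric multiplicity is 2.

Since 2 < 3, A is not diagonalizable.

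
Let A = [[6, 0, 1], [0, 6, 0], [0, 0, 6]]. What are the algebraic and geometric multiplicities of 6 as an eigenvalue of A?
The characteristic polynomial is (x - 6)^3, so the factor x - 6 appears with exponent 3: the algebraic multiplicity is 3.

rank(A - 6I) = 1, so the eigenspace has dimension 3 - 1 = 2: the geometric multiplicity is 2.

Since 2 < 3, A is not diagonalizable.

algebraic multiplicity 3, geometric multiplicity 2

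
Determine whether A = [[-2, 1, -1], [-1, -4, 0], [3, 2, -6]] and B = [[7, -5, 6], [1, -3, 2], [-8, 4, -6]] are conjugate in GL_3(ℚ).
No.

trace(A) = -12 but trace(B) = -2. The trace is a similarity invariant, so A and B are not similar.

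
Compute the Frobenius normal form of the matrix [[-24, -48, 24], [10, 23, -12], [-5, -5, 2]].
R = [[0, 0, -24], [1, 0, 14], [0, 1, 1]]

The invariant factors of A (the non-unit diagonal entries of the Smith normal form of xI - A over ℚ[x]) are (x - 3)(x - 2)(x + 4), each dividing the next. The characteristic polynomial is their product, (x - 3)(x - 2)(x + 4).

The rational canonical form is the block-diagonal matrix of companion matrices C(f_i):
R = [[0, 0, -24], [1, 0, 14], [0, 1, 1]].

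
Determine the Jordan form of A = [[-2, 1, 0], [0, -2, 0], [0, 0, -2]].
J = [[-2, 1, 0], [0, -2, 0], [0, 0, -2]]

The characteristic polynomial is det(xI - A) = (x + 2)^3, so the eigenvalues are -2 (algebraic multiplicity 3).

For λ = -2: rank(A + 2I) = 1, rank((A + 2I)^2) = 0. The eigenspace has dimension 3 - 1 = 2, so there are 2 Jordan blocks; the rank sequence gives block sizes [2, 1].

Assembling the blocks gives the Jordan form J above.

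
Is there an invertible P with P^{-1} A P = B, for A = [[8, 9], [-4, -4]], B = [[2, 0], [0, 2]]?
Both have characteristic polynomial (x - 2)^2, but the minimal polynomial of A is (x - 2)^2 while the minimal polynomial of B is x - 2. The minimal polynomial is a similarity invariant, so A and B are not similar.

No.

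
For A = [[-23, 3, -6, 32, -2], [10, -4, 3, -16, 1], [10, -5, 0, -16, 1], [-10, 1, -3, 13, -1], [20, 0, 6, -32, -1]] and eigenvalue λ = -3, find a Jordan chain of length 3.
We seek v_1 ∈ ker((A + 3I)^3) \ ker((A + 3I)^2), then set v_{i+1} = (A + 3I) v_i.

One such chain is v_1 = [[-2, 0, 1, -1, 2]]^T, v_2 = [[-2, 1, 1, -1, 2]]^T, v_3 = [[1, 0, -4, 0, 2]]^T. Check: (A + 3I) v_3 = [[0, 0, 0, 0, 0]]^T = 0.

v_1 = [[-2, 0, 1, -1, 2]]^T, v_2 = [[-2, 1, 1, -1, 2]]^T, v_3 = [[1, 0, -4, 0, 2]]^T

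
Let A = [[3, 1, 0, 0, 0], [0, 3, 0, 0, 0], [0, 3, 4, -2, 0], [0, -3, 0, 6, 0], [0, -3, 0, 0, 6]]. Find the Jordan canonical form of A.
The characteristic polynomial is det(xI - A) = (x - 6)^2(x - 4)(x - 3)^2, so the eigenvalues are 3 (algebraic multiplicity 2), 4 (algebraic multiplicity 1), 6 (algebraic multiplicity 2).

For λ = 3: rank(A - 3I) = 4, rank((A - 3I)^2) = 3. The eigenspace has dimension 5 - 4 = 1, so there is 1 Jordan block; the rank sequence gives block sizes [2].

For λ = 4: algebraic multiplicity 1 gives one 1×1 block.

For λ = 6: rank(A - 6I) = 3. The eigenspace has dimension 5 - 3 = 2, so there are 2 Jordan blocks; the rank sequence gives block sizes [1, 1].

Assembling the blocks gives the Jordan form J above.

J = [[3, 1, 0, 0, 0], [0, 3, 0, 0, 0], [0, 0, 4, 0, 0], [0, 0, 0, 6, 0], [0, 0, 0, 0, 6]]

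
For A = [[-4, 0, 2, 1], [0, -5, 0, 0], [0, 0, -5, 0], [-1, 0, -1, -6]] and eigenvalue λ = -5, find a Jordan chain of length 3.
We seek v_1 ∈ ker((A + 5I)^3) \ ker((A + 5I)^2), then set v_{i+1} = (A + 5I) v_i.

One such chain is v_1 = [[1, 0, 1, -3]]^T, v_2 = [[0, 0, 0, 1]]^T, v_3 = [[1, 0, 0, -1]]^T. Check: (A + 5I) v_3 = [[0, 0, 0, 0]]^T = 0.

v_1 = [[1, 0, 1, -3]]^T, v_2 = [[0, 0, 0, 1]]^T, v_3 = [[1, 0, 0, -1]]^T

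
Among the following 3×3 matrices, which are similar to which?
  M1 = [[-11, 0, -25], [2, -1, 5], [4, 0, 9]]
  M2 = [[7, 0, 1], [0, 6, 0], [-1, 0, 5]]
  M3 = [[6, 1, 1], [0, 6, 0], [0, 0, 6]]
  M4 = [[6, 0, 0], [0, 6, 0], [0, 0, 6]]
Characteristic polynomials: χ_{M1} = (x + 1)^3, χ_{M2} = (x - 6)^3, χ_{M3} = (x - 6)^3, χ_{M4} = (x - 6)^3.

{M1}: invariant factors x + 1, (x + 1)^2.

{M2, M3}: invariant factors x - 6, (x - 6)^2.

{M4}: invariant factors x - 6, x - 6, x - 6.

Matrices are similar if and only if their invariant-factor lists agree; the partition into similarity classes is {M1}, {M2, M3}, {M4}.

3 classes: {M1}, {M2, M3}, {M4}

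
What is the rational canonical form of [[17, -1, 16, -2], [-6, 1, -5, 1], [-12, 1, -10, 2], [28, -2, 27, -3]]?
R = [[0, 0, 0, 0], [1, 0, 0, 4], [0, 1, 0, -8], [0, 0, 1, 5]]

The invariant factors of A (the non-unit diagonal entries of the Smith normal form of xI - A over ℚ[x]) are x(x - 2)^2(x - 1), each dividing the next. The characteristic polynomial is their product, x(x - 2)^2(x - 1).

The rational canonical form is the block-diagonal matrix of companion matrices C(f_i):
R = [[0, 0, 0, 0], [1, 0, 0, 4], [0, 1, 0, -8], [0, 0, 1, 5]].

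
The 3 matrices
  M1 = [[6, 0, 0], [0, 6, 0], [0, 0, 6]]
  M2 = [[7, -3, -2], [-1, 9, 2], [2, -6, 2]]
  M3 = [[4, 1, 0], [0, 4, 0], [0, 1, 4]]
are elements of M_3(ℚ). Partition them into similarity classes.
Characteristic polynomials: χ_{M1} = (x - 6)^3, χ_{M2} = (x - 6)^3, χ_{M3} = (x - 4)^3.

{M1}: invariant factors x - 6, x - 6, x - 6.

{M2}: invariant factors x - 6, (x - 6)^2.

{M3}: invariant factors x - 4, (x - 4)^2.

Matrices are similar if and only if their invariant-factor lists agree; the partition into similarity classes is {M1}, {M2}, {M3}.

3 classes: {M1}, {M2}, {M3}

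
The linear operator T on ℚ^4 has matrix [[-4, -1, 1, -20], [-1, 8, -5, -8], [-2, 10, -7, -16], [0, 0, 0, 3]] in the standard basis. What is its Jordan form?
The characteristic polynomial is det(xI - A) = (x - 3)^2(x + 3)^2, so the eigenvalues are -3 (algebraic multiplicity 2), 3 (algebraic multiplicity 2).

For λ = -3: rank(A + 3I) = 3, rank((A + 3I)^2) = 2. The eigenspace has dimension 4 - 3 = 1, so there is 1 Jordan block; the rank sequence gives block sizes [2].

For λ = 3: rank(A - 3I) = 2. The eigenspace has dimension 4 - 2 = 2, so there are 2 Jordan blocks; the rank sequence gives block sizes [1, 1].

Assembling the blocks gives the Jordan form J above.

J = [[-3, 1, 0, 0], [0, -3, 0, 0], [0, 0, 3, 0], [0, 0, 0, 3]]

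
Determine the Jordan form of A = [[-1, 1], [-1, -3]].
The characteristic polynomial is det(xI - A) = (x + 2)^2, so the eigenvalues are -2 (algebraic multiplicity 2).

For λ = -2: rank(A + 2I) = 1, rank((A + 2I)^2) = 0. The eigenspace has dimension 2 - 1 = 1, so there is 1 Jordan block; the rank sequence gives block sizes [2].

Assembling the blocks gives the Jordan form J above.

J = [[-2, 1], [0, -2]]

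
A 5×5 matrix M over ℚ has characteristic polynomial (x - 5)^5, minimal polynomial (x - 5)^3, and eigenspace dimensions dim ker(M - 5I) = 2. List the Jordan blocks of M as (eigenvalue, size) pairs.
Jordan blocks: (5, 3), (5, 2)

λ = 5: algebraic multiplicity 5 (exponent in χ_M), largest block size 3 (exponent in m_M), 2 blocks (geometric multiplicity). These force block sizes [3, 2].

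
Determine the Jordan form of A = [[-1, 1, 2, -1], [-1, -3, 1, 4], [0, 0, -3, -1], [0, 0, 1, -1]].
The characteristic polynomial is det(xI - A) = (x + 2)^4, so the eigenvalues are -2 (algebraic multiplicity 4).

For λ = -2: rank(A + 2I) = 2, rank((A + 2I)^2) = 0. The eigenspace has dimension 4 - 2 = 2, so there are 2 Jordan blocks; the rank sequence gives block sizes [2, 2].

Assembling the blocks gives the Jordan form J above.

J = [[-2, 1, 0, 0], [0, -2, 0, 0], [0, 0, -2, 1], [0, 0, 0, -2]]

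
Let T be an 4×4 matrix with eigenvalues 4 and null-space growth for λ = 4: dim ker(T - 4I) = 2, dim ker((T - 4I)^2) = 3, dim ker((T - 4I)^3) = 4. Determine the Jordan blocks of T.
λ = 4: successive nullity increments [2, 1, 1] count blocks of size ≥ k; block sizes are [3, 1].

Jordan blocks: (4, 3), (4, 1)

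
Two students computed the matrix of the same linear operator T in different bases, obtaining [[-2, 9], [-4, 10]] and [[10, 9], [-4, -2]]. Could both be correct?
Two matrices over a field are similar if and only if they have the same invariant factors.

Both A and B have characteristic polynomial (x - 4)^2 and minimal polynomial (x - 4)^2. Computing further, both have invariant factors (x - 4)^2. Hence A and B are similar.

Yes.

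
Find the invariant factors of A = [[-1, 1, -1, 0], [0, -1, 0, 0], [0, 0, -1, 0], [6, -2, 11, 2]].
The Jordan structure of A has elementary divisors (x + 1)^2, (x + 1), (x - 2). Arranging the block sizes at each eigenvalue in decreasing order and taking row products gives the invariant factors.

Invariant factors (smallest first, each dividing the next): x + 1, (x - 2)(x + 1)^2.

Check: the last factor (x - 2)(x + 1)^2 is the minimal polynomial, and the product (x - 2)(x + 1)^3 is the characteristic polynomial.

x + 1, (x - 2)(x + 1)^2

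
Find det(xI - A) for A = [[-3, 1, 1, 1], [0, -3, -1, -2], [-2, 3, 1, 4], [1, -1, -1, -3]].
xI - A = [[x + 3, -1, -1, -1], [0, x + 3, 1, 2], [2, -3, x - 1, -4], [-1, 1, 1, x + 3]].

Expanding det(xI - A) along the first row:
det(xI - A) = + (x + 3)·det([[x + 3, 1, 2], [-3, x - 1, -4], [1, 1, x + 3]]) - (-1)·det([[0, 1, 2], [2, x - 1, -4], [-1, 1, x + 3]]) + (-1)·det([[0, x + 3, 2], [2, -3, -4], [-1, 1, x + 3]]) - (-1)·det([[0, x + 3, 1], [2, -3, x - 1], [-1, 1, 1]]).

Evaluating gives χ_A(x) = x^4 + 8x^3 + 24x^2 + 32x + 16 = (x + 2)^4.

χ_A(x) = (x + 2)^4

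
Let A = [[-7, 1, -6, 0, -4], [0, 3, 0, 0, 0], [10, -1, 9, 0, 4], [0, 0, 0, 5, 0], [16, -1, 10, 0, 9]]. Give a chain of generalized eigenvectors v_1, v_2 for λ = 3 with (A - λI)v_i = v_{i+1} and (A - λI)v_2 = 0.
v_1 = [[-1, 1, 1, 0, 1]]^T, v_2 = [[1, 0, -1, 0, -1]]^T

We seek v_1 ∈ ker((A - 3I)^2) \ ker(A - 3I), then set v_{i+1} = (A - 3I) v_i.

One such chain is v_1 = [[-1, 1, 1, 0, 1]]^T, v_2 = [[1, 0, -1, 0, -1]]^T. Check: (A - 3I) v_2 = [[0, 0, 0, 0, 0]]^T = 0.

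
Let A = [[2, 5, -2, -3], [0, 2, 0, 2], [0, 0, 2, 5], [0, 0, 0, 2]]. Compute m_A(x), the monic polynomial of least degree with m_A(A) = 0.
m_A(x) = (x - 2)^2

The characteristic polynomial factors as (x - 2)^4. The minimal polynomial is ∏(x - λ)^{k_λ} where k_λ is the size of the largest Jordan block at λ.

For λ = 2: rank(A - 2I) = 2, and the largest Jordan block has size 2 (the smallest k with rank((A - 2I)^k) = rank((A - 2I)^(k+1))).

So m_A(x) = (x - 2)^2.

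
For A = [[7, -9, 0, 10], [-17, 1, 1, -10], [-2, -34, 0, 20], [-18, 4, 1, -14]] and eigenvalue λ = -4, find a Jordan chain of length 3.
v_1 = [[-1, 1, -1, 2]]^T, v_2 = [[0, 1, 4, 1]]^T, v_3 = [[1, -1, 2, -2]]^T

We seek v_1 ∈ ker((A + 4I)^3) \ ker((A + 4I)^2), then set v_{i+1} = (A + 4I) v_i.

One such chain is v_1 = [[-1, 1, -1, 2]]^T, v_2 = [[0, 1, 4, 1]]^T, v_3 = [[1, -1, 2, -2]]^T. Check: (A + 4I) v_3 = [[0, 0, 0, 0]]^T = 0.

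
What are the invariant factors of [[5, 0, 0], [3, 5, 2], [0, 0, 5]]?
x - 5, (x - 5)^2

The Jordan structure of A has elementary divisors (x - 5)^2, (x - 5). Arranging the block sizes at each eigenvalue in decreasing order and taking row products gives the invariant factors.

Invariant factors (smallest first, each dividing the next): x - 5, (x - 5)^2.

Check: the last factor (x - 5)^2 is the minimal polynomial, and the product (x - 5)^3 is the characteristic polynomial.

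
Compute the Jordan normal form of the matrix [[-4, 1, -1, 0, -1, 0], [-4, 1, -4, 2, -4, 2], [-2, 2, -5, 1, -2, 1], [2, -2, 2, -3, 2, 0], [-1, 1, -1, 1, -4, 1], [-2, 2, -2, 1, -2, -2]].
The characteristic polynomial is det(xI - A) = (x + 2)(x + 3)^5, so the eigenvalues are -3 (algebraic multiplicity 5), -2 (algebraic multiplicity 1).

For λ = -3: rank(A + 3I) = 2, rank((A + 3I)^2) = 1. The eigenspace has dimension 6 - 2 = 4, so there are 4 Jordan blocks; the rank sequence gives block sizes [2, 1, 1, 1].

For λ = -2: algebraic multiplicity 1 gives one 1×1 block.

Assembling the blocks gives the Jordan form J above.

J = [[-3, 1, 0, 0, 0, 0], [0, -3, 0, 0, 0, 0], [0, 0, -3, 0, 0, 0], [0, 0, 0, -3, 0, 0], [0, 0, 0, 0, -3, 0], [0, 0, 0, 0, 0, -2]]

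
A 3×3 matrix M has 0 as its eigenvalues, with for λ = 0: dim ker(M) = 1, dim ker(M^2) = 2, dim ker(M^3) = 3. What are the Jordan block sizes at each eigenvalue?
Jordan blocks: (0, 3)

λ = 0: successive nullity increments [1, 1, 1] count blocks of size ≥ k; block sizes are [3].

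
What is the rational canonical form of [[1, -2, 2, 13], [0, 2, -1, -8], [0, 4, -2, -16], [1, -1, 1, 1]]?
The invariant factors of A (the non-unit diagonal entries of the Smith normal form of xI - A over ℚ[x]) are x(x - 2)^2(x + 2), each dividing the next. The characteristic polynomial is their product, x(x - 2)^2(x + 2).

The rational canonical form is the block-diagonal matrix of companion matrices C(f_i):
R = [[0, 0, 0, 0], [1, 0, 0, -8], [0, 1, 0, 4], [0, 0, 1, 2]].

R = [[0, 0, 0, 0], [1, 0, 0, -8], [0, 1, 0, 4], [0, 0, 1, 2]]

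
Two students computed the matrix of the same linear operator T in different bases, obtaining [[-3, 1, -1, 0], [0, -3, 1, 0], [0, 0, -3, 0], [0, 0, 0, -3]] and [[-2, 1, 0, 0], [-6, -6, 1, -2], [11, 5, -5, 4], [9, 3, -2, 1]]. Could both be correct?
Yes.

Two matrices over a field are similar if and only if they have the same invariant factors.

Both A and B have characteristic polynomial (x + 3)^4 and minimal polynomial (x + 3)^3. Computing further, both have invariant factors x + 3, (x + 3)^3. Hence A and B are similar.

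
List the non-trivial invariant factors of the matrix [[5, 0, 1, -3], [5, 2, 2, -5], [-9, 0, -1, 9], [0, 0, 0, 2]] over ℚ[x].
The Jordan structure of A has elementary divisors (x - 2)^3, (x - 2). Arranging the block sizes at each eigenvalue in decreasing order and taking row products gives the invariant factors.

Invariant factors (smallest first, each dividing the next): x - 2, (x - 2)^3.

Check: the last factor (x - 2)^3 is the minimal polynomial, and the product (x - 2)^4 is the characteristic polynomial.

x - 2, (x - 2)^3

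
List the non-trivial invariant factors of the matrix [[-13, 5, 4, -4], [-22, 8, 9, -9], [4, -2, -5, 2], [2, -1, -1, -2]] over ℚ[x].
x + 3, (x + 3)^3

The Jordan structure of A has elementary divisors (x + 3)^3, (x + 3). Arranging the block sizes at each eigenvalue in decreasing order and taking row products gives the invariant factors.

Invariant factors (smallest first, each dividing the next): x + 3, (x + 3)^3.

Check: the last factor (x + 3)^3 is the minimal polynomial, and the product (x + 3)^4 is the characteristic polynomial.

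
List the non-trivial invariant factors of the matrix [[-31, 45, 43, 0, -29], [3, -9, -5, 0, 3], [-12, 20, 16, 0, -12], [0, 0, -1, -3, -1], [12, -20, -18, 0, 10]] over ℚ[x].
x + 4, (x + 2)(x + 3)(x + 4)^2

The Jordan structure of A has elementary divisors (x + 4)^2, (x + 4), (x + 3), (x + 2). Arranging the block sizes at each eigenvalue in decreasing order and taking row products gives the invariant factors.

Invariant factors (smallest first, each dividing the next): x + 4, (x + 2)(x + 3)(x + 4)^2.

Check: the last factor (x + 2)(x + 3)(x + 4)^2 is the minimal polynomial, and the product (x + 2)(x + 3)(x + 4)^3 is the characteristic polynomial.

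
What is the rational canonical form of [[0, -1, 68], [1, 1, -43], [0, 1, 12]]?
The invariant factors of A (the non-unit diagonal entries of the Smith normal form of xI - A over ℚ[x]) are (x - 5)(x - 4)^2, each dividing the next. The characteristic polynomial is their product, (x - 5)(x - 4)^2.

The rational canonical form is the block-diagonal matrix of companion matrices C(f_i):
R = [[0, 0, 80], [1, 0, -56], [0, 1, 13]].

R = [[0, 0, 80], [1, 0, -56], [0, 1, 13]]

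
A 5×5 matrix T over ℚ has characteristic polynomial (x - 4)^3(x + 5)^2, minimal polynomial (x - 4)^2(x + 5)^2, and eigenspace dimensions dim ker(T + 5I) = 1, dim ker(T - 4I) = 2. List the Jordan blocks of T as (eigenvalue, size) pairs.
λ = -5: algebraic multiplicity 2 (exponent in χ_T), largest block size 2 (exponent in m_T), 1 block (geometric multiplicity). This forces block sizes [2].
λ = 4: algebraic multiplicity 3 (exponent in χ_T), largest block size 2 (exponent in m_T), 2 blocks (geometric multiplicity). These force block sizes [2, 1].

Jordan blocks: (-5, 2), (4, 2), (4, 1)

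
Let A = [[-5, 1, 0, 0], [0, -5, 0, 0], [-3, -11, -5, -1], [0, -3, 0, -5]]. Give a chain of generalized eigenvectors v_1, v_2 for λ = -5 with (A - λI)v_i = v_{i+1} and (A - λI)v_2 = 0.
We seek v_1 ∈ ker((A + 5I)^2) \ ker(A + 5I), then set v_{i+1} = (A + 5I) v_i.

One such chain is v_1 = [[-2, 1, 0, 0]]^T, v_2 = [[1, 0, -5, -3]]^T. Check: (A + 5I) v_2 = [[0, 0, 0, 0]]^T = 0.

v_1 = [[-2, 1, 0, 0]]^T, v_2 = [[1, 0, -5, -3]]^T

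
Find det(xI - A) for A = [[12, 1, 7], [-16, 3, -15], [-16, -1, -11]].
χ_A(x) = (x - 4)^2(x + 4)

xI - A = [[x - 12, -1, -7], [16, x - 3, 15], [16, 1, x + 11]].

Expanding det(xI - A) along the first row:
det(xI - A) = + (x - 12)·det([[x - 3, 15], [1, x + 11]]) - (-1)·det([[16, 15], [16, x + 11]]) + (-7)·det([[16, x - 3], [16, 1]]).

Evaluating gives χ_A(x) = x^3 - 4x^2 - 16x + 64 = (x - 4)^2(x + 4).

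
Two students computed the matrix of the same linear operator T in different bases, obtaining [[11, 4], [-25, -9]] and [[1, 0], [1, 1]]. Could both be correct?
Two matrices over a field are similar if and only if they have the same invariant factors.

Both A and B have characteristic polynomial (x - 1)^2 and minimal polynomial (x - 1)^2. Computing further, both have invariant factors (x - 1)^2. Hence A and B are similar.

Yes.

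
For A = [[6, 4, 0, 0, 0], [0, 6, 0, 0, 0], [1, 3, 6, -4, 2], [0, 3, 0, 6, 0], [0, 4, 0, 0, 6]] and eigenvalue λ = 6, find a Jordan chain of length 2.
v_1 = [[-1, 1, 0, 2, 2]]^T, v_2 = [[4, 0, -2, 3, 4]]^T

We seek v_1 ∈ ker((A - 6I)^2) \ ker(A - 6I), then set v_{i+1} = (A - 6I) v_i.

One such chain is v_1 = [[-1, 1, 0, 2, 2]]^T, v_2 = [[4, 0, -2, 3, 4]]^T. Check: (A - 6I) v_2 = [[0, 0, 0, 0, 0]]^T = 0.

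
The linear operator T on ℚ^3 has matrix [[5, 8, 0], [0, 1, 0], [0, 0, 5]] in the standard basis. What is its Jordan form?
The characteristic polynomial is det(xI - A) = (x - 5)^2(x - 1), so the eigenvalues are 1 (algebraic multiplicity 1), 5 (algebraic multiplicity 2).

For λ = 1: algebraic multiplicity 1 gives one 1×1 block.

For λ = 5: rank(A - 5I) = 1. The eigenspace has dimension 3 - 1 = 2, so there are 2 Jordan blocks; the rank sequence gives block sizes [1, 1].

Assembling the blocks gives the Jordan form J above.

J = [[1, 0, 0], [0, 5, 0], [0, 0, 5]]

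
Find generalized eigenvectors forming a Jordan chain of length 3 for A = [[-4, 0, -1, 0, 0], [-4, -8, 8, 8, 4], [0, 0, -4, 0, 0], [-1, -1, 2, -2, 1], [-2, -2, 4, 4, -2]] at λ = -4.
We seek v_1 ∈ ker((A + 4I)^3) \ ker((A + 4I)^2), then set v_{i+1} = (A + 4I) v_i.

One such chain is v_1 = [[1, -4, 1, -1, -2]]^T, v_2 = [[-1, 4, 0, 1, 2]]^T, v_3 = [[0, 4, 0, 1, 2]]^T. Check: (A + 4I) v_3 = [[0, 0, 0, 0, 0]]^T = 0.

v_1 = [[1, -4, 1, -1, -2]]^T, v_2 = [[-1, 4, 0, 1, 2]]^T, v_3 = [[0, 4, 0, 1, 2]]^T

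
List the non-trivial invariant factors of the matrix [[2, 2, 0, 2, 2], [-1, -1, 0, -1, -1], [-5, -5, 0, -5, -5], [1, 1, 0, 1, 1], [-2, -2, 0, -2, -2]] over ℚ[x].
The Jordan structure of A has elementary divisors x^2, x, x, x. Arranging the block sizes at each eigenvalue in decreasing order and taking row products gives the invariant factors.

Invariant factors (smallest first, each dividing the next): x, x, x, x^2.

Check: the last factor x^2 is the minimal polynomial, and the product x^5 is the characteristic polynomial.

x, x, x, x^2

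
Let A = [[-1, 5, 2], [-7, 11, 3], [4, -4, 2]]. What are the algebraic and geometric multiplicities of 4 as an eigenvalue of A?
The characteristic polynomial is (x - 4)^3, so the factor x - 4 appears with exponent 3: the algebraic multiplicity is 3.

rank(A - 4I) = 2, so the eigenspace has dimension 3 - 2 = 1: the geometric multiplicity is 1.

Since 1 < 3, A is not diagonalizable.

algebraic multiplicity 3, geometric multiplicity 1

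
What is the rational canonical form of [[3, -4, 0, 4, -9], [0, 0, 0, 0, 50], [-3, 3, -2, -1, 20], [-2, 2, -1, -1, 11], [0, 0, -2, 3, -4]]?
R = [[0, 0, 0, 0, 50], [1, 0, 0, 0, 35], [0, 1, 0, 0, 8], [0, 0, 1, 0, -7], [0, 0, 0, 1, -4]]

The invariant factors of A (the non-unit diagonal entries of the Smith normal form of xI - A over ℚ[x]) are (x - 2)(x^2 + 3x + 5)^2, each dividing the next. The characteristic polynomial is their product, (x - 2)(x^2 + 3x + 5)^2.

The rational canonical form is the block-diagonal matrix of companion matrices C(f_i):
R = [[0, 0, 0, 0, 50], [1, 0, 0, 0, 35], [0, 1, 0, 0, 8], [0, 0, 1, 0, -7], [0, 0, 0, 1, -4]].

Note the characteristic polynomial does not split into linear factors over ℚ, so A has no Jordan form over ℚ; the rational canonical form exists over any field.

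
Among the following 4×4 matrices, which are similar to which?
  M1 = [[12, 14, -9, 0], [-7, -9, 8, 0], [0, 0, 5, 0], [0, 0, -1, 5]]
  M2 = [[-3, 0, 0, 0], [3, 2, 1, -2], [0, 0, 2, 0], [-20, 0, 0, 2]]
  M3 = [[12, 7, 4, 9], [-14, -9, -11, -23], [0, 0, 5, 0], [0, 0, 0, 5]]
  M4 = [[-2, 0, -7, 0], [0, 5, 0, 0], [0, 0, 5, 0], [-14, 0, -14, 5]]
Characteristic polynomials: χ_{M1} = (x - 5)^3(x + 2), χ_{M2} = (x - 2)^3(x + 3), χ_{M3} = (x - 5)^3(x + 2), χ_{M4} = (x - 5)^3(x + 2).

{M1, M3}: invariant factors x - 5, (x - 5)^2(x + 2).

{M2}: invariant factors x - 2, (x - 2)^2(x + 3).

{M4}: invariant factors x - 5, x - 5, (x - 5)(x + 2).

Matrices are similar if and only if their invariant-factor lists agree; the partition into similarity classes is {M1, M3}, {M2}, {M4}.

3 classes: {M1, M3}, {M2}, {M4}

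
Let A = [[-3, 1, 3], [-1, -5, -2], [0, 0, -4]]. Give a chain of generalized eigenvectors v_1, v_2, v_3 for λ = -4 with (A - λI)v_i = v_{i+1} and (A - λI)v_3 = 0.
v_1 = [[-1, -2, 1]]^T, v_2 = [[0, 1, 0]]^T, v_3 = [[1, -1, 0]]^T

We seek v_1 ∈ ker((A + 4I)^3) \ ker((A + 4I)^2), then set v_{i+1} = (A + 4I) v_i.

One such chain is v_1 = [[-1, -2, 1]]^T, v_2 = [[0, 1, 0]]^T, v_3 = [[1, -1, 0]]^T. Check: (A + 4I) v_3 = [[0, 0, 0]]^T = 0.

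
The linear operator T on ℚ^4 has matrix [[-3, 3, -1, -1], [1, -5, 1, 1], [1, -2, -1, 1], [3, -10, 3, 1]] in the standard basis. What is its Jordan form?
The characteristic polynomial is det(xI - A) = (x + 2)^4, so the eigenvalues are -2 (algebraic multiplicity 4).

For λ = -2: rank(A + 2I) = 2, rank((A + 2I)^2) = 1, rank((A + 2I)^3) = 0. The eigenspace has dimension 4 - 2 = 2, so there are 2 Jordan blocks; the rank sequence gives block sizes [3, 1].

Assembling the blocks gives the Jordan form J above.

J = [[-2, 1, 0, 0], [0, -2, 1, 0], [0, 0, -2, 0], [0, 0, 0, -2]]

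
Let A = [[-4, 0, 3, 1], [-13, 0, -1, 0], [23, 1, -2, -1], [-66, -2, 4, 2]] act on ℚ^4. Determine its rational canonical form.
The invariant factors of A (the non-unit diagonal entries of the Smith normal form of xI - A over ℚ[x]) are (x + 4)(x^3 - 2x + 5), each dividing the next. The characteristic polynomial is their product, (x + 4)(x^3 - 2x + 5).

The rational canonical form is the block-diagonal matrix of companion matrices C(f_i):
R = [[0, 0, 0, -20], [1, 0, 0, 3], [0, 1, 0, 2], [0, 0, 1, -4]].

Note the characteristic polynomial does not split into linear factors over ℚ, so A has no Jordan form over ℚ; the rational canonical form exists over any field.

R = [[0, 0, 0, -20], [1, 0, 0, 3], [0, 1, 0, 2], [0, 0, 1, -4]]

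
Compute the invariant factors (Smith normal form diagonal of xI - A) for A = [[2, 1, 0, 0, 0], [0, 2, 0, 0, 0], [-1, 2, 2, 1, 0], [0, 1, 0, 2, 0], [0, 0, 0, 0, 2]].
x - 2, (x - 2)^2, (x - 2)^2

The Jordan structure of A has elementary divisors (x - 2)^2, (x - 2)^2, (x - 2). Arranging the block sizes at each eigenvalue in decreasing order and taking row products gives the invariant factors.

Invariant factors (smallest first, each dividing the next): x - 2, (x - 2)^2, (x - 2)^2.

Check: the last factor (x - 2)^2 is the minimal polynomial, and the product (x - 2)^5 is the characteristic polynomial.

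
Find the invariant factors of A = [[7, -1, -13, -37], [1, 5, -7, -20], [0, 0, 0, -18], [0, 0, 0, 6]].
The Jordan structure of A has elementary divisors x, (x - 6)^3. Arranging the block sizes at each eigenvalue in decreasing order and taking row products gives the invariant factors.

Invariant factors (smallest first, each dividing the next): x(x - 6)^3.

Check: the last factor x(x - 6)^3 is the minimal polynomial, and the product x(x - 6)^3 is the characteristic polynomial.

x(x - 6)^3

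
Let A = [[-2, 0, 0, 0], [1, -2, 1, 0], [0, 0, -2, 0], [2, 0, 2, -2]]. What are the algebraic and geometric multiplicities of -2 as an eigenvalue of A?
algebraic multiplicity 4, geometric multiplicity 3

The characteristic polynomial is (x + 2)^4, so the factor x + 2 appears with exponent 4: the algebraic multiplicity is 4.

rank(A + 2I) = 1, so the eigenspace has dimension 4 - 1 = 3: the geometric multiplicity is 3.

Since 3 < 4, A is not diagonalizable.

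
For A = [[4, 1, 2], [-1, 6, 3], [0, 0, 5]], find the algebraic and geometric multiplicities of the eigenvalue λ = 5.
The characteristic polynomial is (x - 5)^3, so the factor x - 5 appears with exponent 3: the algebraic multiplicity is 3.

rank(A - 5I) = 2, so the eigenspace has dimension 3 - 2 = 1: the geometric multiplicity is 1.

Since 1 < 3, A is not diagonalizable.

algebraic multiplicity 3, geometric multiplicity 1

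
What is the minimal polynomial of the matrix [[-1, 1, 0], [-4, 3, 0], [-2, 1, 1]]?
The characteristic polynomial factors as (x - 1)^3. The minimal polynomial is ∏(x - λ)^{k_λ} where k_λ is the size of the largest Jordan block at λ.

For λ = 1: rank(A - I) = 1, and the largest Jordan block has size 2 (the smallest k with rank((A - I)^k) = rank((A - I)^(k+1))).

So m_A(x) = (x - 1)^2.

m_A(x) = (x - 1)^2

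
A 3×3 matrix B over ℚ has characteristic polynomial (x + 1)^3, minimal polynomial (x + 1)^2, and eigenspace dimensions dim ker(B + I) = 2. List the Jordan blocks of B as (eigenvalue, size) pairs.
Jordan blocks: (-1, 2), (-1, 1)

λ = -1: algebraic multiplicity 3 (exponent in χ_B), largest block size 2 (exponent in m_B), 2 blocks (geometric multiplicity). These force block sizes [2, 1].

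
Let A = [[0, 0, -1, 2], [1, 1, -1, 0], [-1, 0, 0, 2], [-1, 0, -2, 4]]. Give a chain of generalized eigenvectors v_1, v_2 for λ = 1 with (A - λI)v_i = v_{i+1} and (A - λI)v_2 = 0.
We seek v_1 ∈ ker((A - I)^2) \ ker(A - I), then set v_{i+1} = (A - I) v_i.

One such chain is v_1 = [[1, 0, 0, 0]]^T, v_2 = [[-1, 1, -1, -1]]^T. Check: (A - I) v_2 = [[0, 0, 0, 0]]^T = 0.

v_1 = [[1, 0, 0, 0]]^T, v_2 = [[-1, 1, -1, -1]]^T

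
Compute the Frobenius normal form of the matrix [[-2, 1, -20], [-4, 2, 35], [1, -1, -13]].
R = [[0, 0, -75], [1, 0, -55], [0, 1, -13]]

The invariant factors of A (the non-unit diagonal entries of the Smith normal form of xI - A over ℚ[x]) are (x + 3)(x + 5)^2, each dividing the next. The characteristic polynomial is their product, (x + 3)(x + 5)^2.

The rational canonical form is the block-diagonal matrix of companion matrices C(f_i):
R = [[0, 0, -75], [1, 0, -55], [0, 1, -13]].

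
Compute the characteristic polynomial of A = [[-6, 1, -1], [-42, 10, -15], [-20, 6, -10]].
xI - A = [[x + 6, -1, 1], [42, x - 10, 15], [20, -6, x + 10]].

Expanding det(xI - A) along the first row:
det(xI - A) = + (x + 6)·det([[x - 10, 15], [-6, x + 10]]) - (-1)·det([[42, 15], [20, x + 10]]) + (1)·det([[42, x - 10], [20, -6]]).

Evaluating gives χ_A(x) = x^3 + 6x^2 + 12x + 8 = (x + 2)^3.

χ_A(x) = (x + 2)^3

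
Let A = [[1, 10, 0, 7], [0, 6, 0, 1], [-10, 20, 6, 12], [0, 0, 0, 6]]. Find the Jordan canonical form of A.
J = [[1, 0, 0, 0], [0, 6, 1, 0], [0, 0, 6, 0], [0, 0, 0, 6]]

The characteristic polynomial is det(xI - A) = (x - 6)^3(x - 1), so the eigenvalues are 1 (algebraic multiplicity 1), 6 (algebraic multiplicity 3).

For λ = 1: algebraic multiplicity 1 gives one 1×1 block.

For λ = 6: rank(A - 6I) = 2, rank((A - 6I)^2) = 1. The eigenspace has dimension 4 - 2 = 2, so there are 2 Jordan blocks; the rank sequence gives block sizes [2, 1].

Assembling the blocks gives the Jordan form J above.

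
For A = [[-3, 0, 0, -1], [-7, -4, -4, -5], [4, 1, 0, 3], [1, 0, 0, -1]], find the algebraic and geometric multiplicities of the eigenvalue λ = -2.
The characteristic polynomial is (x + 2)^4, so the factor x + 2 appears with exponent 4: the algebraic multiplicity is 4.

rank(A + 2I) = 2, so the eigenspace has dimension 4 - 2 = 2: the geometric multiplicity is 2.

Since 2 < 4, A is not diagonalizable.

algebraic multiplicity 4, geometric multiplicity 2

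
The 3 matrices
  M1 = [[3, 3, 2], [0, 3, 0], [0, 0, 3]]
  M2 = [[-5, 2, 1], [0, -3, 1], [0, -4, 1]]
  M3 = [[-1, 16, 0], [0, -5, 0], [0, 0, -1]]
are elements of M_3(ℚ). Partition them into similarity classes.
Characteristic polynomials: χ_{M1} = (x - 3)^3, χ_{M2} = (x + 1)^2(x + 5), χ_{M3} = (x + 1)^2(x + 5).

{M1}: invariant factors x - 3, (x - 3)^2.

{M2}: invariant factors (x + 1)^2(x + 5).

{M3}: invariant factors x + 1, (x + 1)(x + 5).

Matrices are similar if and only if their invariant-factor lists agree; the partition into similarity classes is {M1}, {M2}, {M3}.

3 classes: {M1}, {M2}, {M3}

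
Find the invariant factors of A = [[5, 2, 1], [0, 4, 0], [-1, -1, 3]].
(x - 4)^3

The Jordan structure of A has elementary divisors (x - 4)^3. Arranging the block sizes at each eigenvalue in decreasing order and taking row products gives the invariant factors.

Invariant factors (smallest first, each dividing the next): (x - 4)^3.

Check: the last factor (x - 4)^3 is the minimal polynomial, and the product (x - 4)^3 is the characteristic polynomial.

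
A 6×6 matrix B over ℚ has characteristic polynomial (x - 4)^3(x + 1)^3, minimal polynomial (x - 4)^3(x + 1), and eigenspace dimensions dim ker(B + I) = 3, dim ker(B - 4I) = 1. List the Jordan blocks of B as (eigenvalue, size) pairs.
Jordan blocks: (-1, 1), (-1, 1), (-1, 1), (4, 3)

λ = -1: algebraic multiplicity 3 (exponent in χ_B), largest block size 1 (exponent in m_B), 3 blocks (geometric multiplicity). These force block sizes [1, 1, 1].
λ = 4: algebraic multiplicity 3 (exponent in χ_B), largest block size 3 (exponent in m_B), 1 block (geometric multiplicity). This forces block sizes [3].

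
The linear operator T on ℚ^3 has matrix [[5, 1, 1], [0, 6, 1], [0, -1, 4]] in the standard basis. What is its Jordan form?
J = [[5, 1, 0], [0, 5, 0], [0, 0, 5]]

The characteristic polynomial is det(xI - A) = (x - 5)^3, so the eigenvalues are 5 (algebraic multiplicity 3).

For λ = 5: rank(A - 5I) = 1, rank((A - 5I)^2) = 0. The eigenspace has dimension 3 - 1 = 2, so there are 2 Jordan blocks; the rank sequence gives block sizes [2, 1].

Assembling the blocks gives the Jordan form J above.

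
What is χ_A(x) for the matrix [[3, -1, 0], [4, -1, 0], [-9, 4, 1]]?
xI - A = [[x - 3, 1, 0], [-4, x + 1, 0], [9, -4, x - 1]].

Expanding det(xI - A) along the first row:
det(xI - A) = + (x - 3)·det([[x + 1, 0], [-4, x - 1]]) - (1)·det([[-4, 0], [9, x - 1]]) + (0)·det([[-4, x + 1], [9, -4]]).

Evaluating gives χ_A(x) = x^3 - 3x^2 + 3x - 1 = (x - 1)^3.

χ_A(x) = (x - 1)^3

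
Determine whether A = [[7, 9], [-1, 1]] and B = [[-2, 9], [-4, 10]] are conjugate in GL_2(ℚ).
Two matrices over a field are similar if and only if they have the same invariant factors.

Both A and B have characteristic polynomial (x - 4)^2 and minimal polynomial (x - 4)^2. Computing further, both have invariant factors (x - 4)^2. Hence A and B are similar.

Yes.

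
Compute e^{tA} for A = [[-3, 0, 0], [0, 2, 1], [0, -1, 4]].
A has Jordan form J = [[-3, 0, 0], [0, 3, 1], [0, 0, 3]] with A = PJP^{-1}, so e^{tA} = P e^{tJ} P^{-1}.

For a Jordan block J_k(λ), e^{tJ_k(λ)} = e^{λt} · (I + tN + t^2 N^2/2! + ... + t^{k-1} N^{k-1}/(k-1)!) where N is the nilpotent superdiagonal part.

Assembling the blocks and conjugating back gives the entries of e^{tA} as shown above.

e^{tA} = [[e^{-3*t}, 0, 0], [0, (1 - t)*e^{3*t}, t*e^{3*t}], [0, -t*e^{3*t}, (t + 1)*e^{3*t}]]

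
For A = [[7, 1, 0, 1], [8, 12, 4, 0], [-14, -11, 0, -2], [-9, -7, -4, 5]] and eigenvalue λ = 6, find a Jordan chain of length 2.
We seek v_1 ∈ ker((A - 6I)^2) \ ker(A - 6I), then set v_{i+1} = (A - 6I) v_i.

One such chain is v_1 = [[1, -1, -1, 1]]^T, v_2 = [[1, -2, 1, 1]]^T. Check: (A - 6I) v_2 = [[0, 0, 0, 0]]^T = 0.

v_1 = [[1, -1, -1, 1]]^T, v_2 = [[1, -2, 1, 1]]^T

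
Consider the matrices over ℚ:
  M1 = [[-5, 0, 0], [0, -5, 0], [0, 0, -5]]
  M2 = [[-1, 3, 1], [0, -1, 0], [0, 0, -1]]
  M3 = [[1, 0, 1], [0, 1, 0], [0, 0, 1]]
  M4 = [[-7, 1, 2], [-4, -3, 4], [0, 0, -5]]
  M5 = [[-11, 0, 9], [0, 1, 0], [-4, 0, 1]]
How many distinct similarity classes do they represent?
Characteristic polynomials: χ_{M1} = (x + 5)^3, χ_{M2} = (x + 1)^3, χ_{M3} = (x - 1)^3, χ_{M4} = (x + 5)^3, χ_{M5} = (x - 1)(x + 5)^2.

{M1}: invariant factors x + 5, x + 5, x + 5.

{M2}: invariant factors x + 1, (x + 1)^2.

{M3}: invariant factors x - 1, (x - 1)^2.

{M4}: invariant factors x + 5, (x + 5)^2.

{M5}: invariant factors (x - 1)(x + 5)^2.

Matrices are similar if and only if their invariant-factor lists agree; the partition into similarity classes is {M1}, {M2}, {M3}, {M4}, {M5}.

5 classes: {M1}, {M2}, {M3}, {M4}, {M5}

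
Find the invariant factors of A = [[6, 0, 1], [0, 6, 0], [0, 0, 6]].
The Jordan structure of A has elementary divisors (x - 6)^2, (x - 6). Arranging the block sizes at each eigenvalue in decreasing order and taking row products gives the invariant factors.

Invariant factors (smallest first, each dividing the next): x - 6, (x - 6)^2.

Check: the last factor (x - 6)^2 is the minimal polynomial, and the product (x - 6)^3 is the characteristic polynomial.

x - 6, (x - 6)^2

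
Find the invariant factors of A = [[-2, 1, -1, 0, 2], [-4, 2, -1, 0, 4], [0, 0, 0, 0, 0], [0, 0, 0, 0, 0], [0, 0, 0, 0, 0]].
The Jordan structure of A has elementary divisors x^3, x, x. Arranging the block sizes at each eigenvalue in decreasing order and taking row products gives the invariant factors.

Invariant factors (smallest first, each dividing the next): x, x, x^3.

Check: the last factor x^3 is the minimal polynomial, and the product x^5 is the characteristic polynomial.

x, x, x^3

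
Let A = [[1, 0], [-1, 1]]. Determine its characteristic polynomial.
xI - A = [[x - 1, 0], [1, x - 1]].

Expanding det(xI - A) along the first row:
det(xI - A) = + (x - 1)·det([[x - 1]]) - (0)·det([[1]]).

Evaluating gives χ_A(x) = x^2 - 2x + 1 = (x - 1)^2.

χ_A(x) = (x - 1)^2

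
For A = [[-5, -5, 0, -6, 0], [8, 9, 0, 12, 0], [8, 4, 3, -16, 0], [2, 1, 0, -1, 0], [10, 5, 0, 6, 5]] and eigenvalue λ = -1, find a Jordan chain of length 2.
We seek v_1 ∈ ker((A + I)^2) \ ker(A + I), then set v_{i+1} = (A + I) v_i.

One such chain is v_1 = [[1, -1, 0, 0, -1]]^T, v_2 = [[1, -2, 4, 1, -1]]^T. Check: (A + I) v_2 = [[0, 0, 0, 0, 0]]^T = 0.

v_1 = [[1, -1, 0, 0, -1]]^T, v_2 = [[1, -2, 4, 1, -1]]^T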